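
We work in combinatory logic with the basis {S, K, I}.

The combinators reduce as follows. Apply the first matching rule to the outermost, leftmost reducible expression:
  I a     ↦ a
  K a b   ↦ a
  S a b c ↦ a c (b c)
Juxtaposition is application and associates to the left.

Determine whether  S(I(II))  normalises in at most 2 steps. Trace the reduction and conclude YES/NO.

Answer: YES — reaches normal form SI in 2 ≤ 2 steps

Working:
  start: S(I(II))
  [1] S(II)
  [2] SI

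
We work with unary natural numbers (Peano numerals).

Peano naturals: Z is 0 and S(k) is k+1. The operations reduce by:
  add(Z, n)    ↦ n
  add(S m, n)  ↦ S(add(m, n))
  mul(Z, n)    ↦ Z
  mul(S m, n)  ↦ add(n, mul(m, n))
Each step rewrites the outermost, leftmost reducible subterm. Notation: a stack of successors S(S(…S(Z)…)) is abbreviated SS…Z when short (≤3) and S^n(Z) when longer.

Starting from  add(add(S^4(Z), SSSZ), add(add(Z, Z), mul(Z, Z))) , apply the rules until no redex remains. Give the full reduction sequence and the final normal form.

  start: add(add(S^4(Z), SSSZ), add(add(Z, Z), mul(Z, Z)))
  [1] add(S(add(SSSZ, SSSZ)), add(add(Z, Z), mul(Z, Z)))
  [2] S(add(add(SSSZ, SSSZ), add(add(Z, Z), mul(Z, Z))))
  [3] S(add(S(add(SSZ, SSSZ)), add(add(Z, Z), mul(Z, Z))))
  [4] S(S(add(add(SSZ, SSSZ), add(add(Z, Z), mul(Z, Z)))))
  [5] S(S(add(S(add(SZ, SSSZ)), add(add(Z, Z), mul(Z, Z)))))
  [6] S(S(S(add(add(SZ, SSSZ), add(add(Z, Z), mul(Z, Z))))))
  [7] S(S(S(add(S(add(Z, SSSZ)), add(add(Z, Z), mul(Z, Z))))))
  [8] S(S(S(S(add(add(Z, SSSZ), add(add(Z, Z), mul(Z, Z)))))))
  [9] S(S(S(S(add(SSSZ, add(add(Z, Z), mul(Z, Z)))))))
  [10] S(S(S(S(S(add(SSZ, add(add(Z, Z), mul(Z, Z))))))))
  [11] S(S(S(S(S(S(add(SZ, add(add(Z, Z), mul(Z, Z)))))))))
  [12] S(S(S(S(S(S(S(add(Z, add(add(Z, Z), mul(Z, Z))))))))))
  [13] S(S(S(S(S(S(S(add(add(Z, Z), mul(Z, Z)))))))))
  [14] S(S(S(S(S(S(S(add(Z, mul(Z, Z)))))))))
  [15] S(S(S(S(S(S(S(mul(Z, Z))))))))
  [16] S^7(Z)

Answer: normal form = S^7(Z)  (in 16 steps)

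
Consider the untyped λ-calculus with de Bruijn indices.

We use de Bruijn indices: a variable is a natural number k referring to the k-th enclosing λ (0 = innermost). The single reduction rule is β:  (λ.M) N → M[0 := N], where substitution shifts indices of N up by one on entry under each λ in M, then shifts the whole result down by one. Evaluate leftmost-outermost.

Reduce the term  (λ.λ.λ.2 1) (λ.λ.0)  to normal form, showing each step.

  start: (λ.λ.λ.2 1) (λ.λ.0)
  →1  λ.λ.(λ.λ.0) 1
  →2  λ.λ.λ.0

Answer: normal form = λ.λ.λ.0  (in 2 steps)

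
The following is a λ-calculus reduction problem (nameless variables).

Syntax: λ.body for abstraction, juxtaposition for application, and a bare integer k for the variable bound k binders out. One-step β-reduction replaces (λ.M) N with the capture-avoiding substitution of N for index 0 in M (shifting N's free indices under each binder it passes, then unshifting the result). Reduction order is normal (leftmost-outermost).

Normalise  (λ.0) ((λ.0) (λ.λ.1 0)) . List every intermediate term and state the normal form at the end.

  start: (λ.0) ((λ.0) (λ.λ.1 0))
  step 1: (λ.0) (λ.λ.1 0)
  step 2: λ.λ.1 0

Answer: normal form = λ.λ.1 0  (in 2 steps)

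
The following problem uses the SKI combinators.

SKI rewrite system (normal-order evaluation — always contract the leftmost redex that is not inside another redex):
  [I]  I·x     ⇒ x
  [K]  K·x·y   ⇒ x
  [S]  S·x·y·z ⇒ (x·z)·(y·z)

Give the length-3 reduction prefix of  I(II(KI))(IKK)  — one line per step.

  start: I(II(KI))(IKK)
  [1] II(KI)(IKK)
  [2] I(KI)(IKK)
  [3] KI(IKK)

Answer: after 3 steps: KI(IKK)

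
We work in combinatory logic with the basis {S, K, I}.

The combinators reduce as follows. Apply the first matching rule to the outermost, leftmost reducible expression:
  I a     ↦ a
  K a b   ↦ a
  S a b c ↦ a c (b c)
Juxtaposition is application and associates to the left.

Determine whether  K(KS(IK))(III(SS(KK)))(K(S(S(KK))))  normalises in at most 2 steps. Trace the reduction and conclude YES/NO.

  start: K(KS(IK))(III(SS(KK)))(K(S(S(KK))))
  [1] KS(IK)(K(S(S(KK))))
  [2] S(K(S(S(KK))))

Answer: YES — reaches normal form S(K(S(S(KK)))) in 2 ≤ 2 steps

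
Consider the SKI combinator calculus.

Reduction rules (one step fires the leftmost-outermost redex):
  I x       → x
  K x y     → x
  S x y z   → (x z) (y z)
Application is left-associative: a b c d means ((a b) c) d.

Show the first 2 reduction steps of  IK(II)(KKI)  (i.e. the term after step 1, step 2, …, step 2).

  start: IK(II)(KKI)
  step 1: K(II)(KKI)
  step 2: II

Answer: after 2 steps: II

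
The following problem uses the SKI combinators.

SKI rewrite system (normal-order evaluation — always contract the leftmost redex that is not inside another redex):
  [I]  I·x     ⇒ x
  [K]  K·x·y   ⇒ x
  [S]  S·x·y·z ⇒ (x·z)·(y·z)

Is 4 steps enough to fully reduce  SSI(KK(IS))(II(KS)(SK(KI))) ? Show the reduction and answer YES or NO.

Answer: NO — after 4 steps the term is II(KS)(SK(KI)), not yet normal

Working:
  start: SSI(KK(IS))(II(KS)(SK(KI)))
  [1] S(KK(IS))(I(KK(IS)))(II(KS)(SK(KI)))
  [2] KK(IS)(II(KS)(SK(KI)))(I(KK(IS))(II(KS)(SK(KI))))
  [3] K(II(KS)(SK(KI)))(I(KK(IS))(II(KS)(SK(KI))))
  [4] II(KS)(SK(KI))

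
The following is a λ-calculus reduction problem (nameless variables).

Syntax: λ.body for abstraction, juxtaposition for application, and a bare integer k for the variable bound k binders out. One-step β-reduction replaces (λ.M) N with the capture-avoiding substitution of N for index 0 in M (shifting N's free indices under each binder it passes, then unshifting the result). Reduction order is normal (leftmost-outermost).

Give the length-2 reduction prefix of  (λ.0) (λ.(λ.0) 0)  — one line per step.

  start: (λ.0) (λ.(λ.0) 0)
  step 1: λ.(λ.0) 0
  step 2: λ.0

Answer: after 2 steps: λ.0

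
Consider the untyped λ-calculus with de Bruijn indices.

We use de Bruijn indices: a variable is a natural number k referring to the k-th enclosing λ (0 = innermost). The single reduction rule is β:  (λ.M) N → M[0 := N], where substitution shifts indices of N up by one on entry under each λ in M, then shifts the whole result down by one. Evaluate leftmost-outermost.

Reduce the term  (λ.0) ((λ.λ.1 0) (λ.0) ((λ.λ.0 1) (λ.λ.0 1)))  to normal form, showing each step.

  start: (λ.0) ((λ.λ.1 0) (λ.0) ((λ.λ.0 1) (λ.λ.0 1)))
  step 1: (λ.λ.1 0) (λ.0) ((λ.λ.0 1) (λ.λ.0 1))
  step 2: (λ.(λ.0) 0) ((λ.λ.0 1) (λ.λ.0 1))
  step 3: (λ.0) ((λ.λ.0 1) (λ.λ.0 1))
  step 4: (λ.λ.0 1) (λ.λ.0 1)
  step 5: λ.0 (λ.λ.0 1)

Answer: normal form = λ.0 (λ.λ.0 1)  (in 5 steps)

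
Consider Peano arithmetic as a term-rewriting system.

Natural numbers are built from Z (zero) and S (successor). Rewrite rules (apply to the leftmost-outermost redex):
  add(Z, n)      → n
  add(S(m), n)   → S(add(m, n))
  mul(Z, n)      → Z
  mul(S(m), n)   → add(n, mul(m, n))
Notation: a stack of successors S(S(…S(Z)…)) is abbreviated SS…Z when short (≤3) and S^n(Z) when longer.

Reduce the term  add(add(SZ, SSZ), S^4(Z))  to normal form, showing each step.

Answer: normal form = S^7(Z)  (in 6 steps)

Reduction:
  start: add(add(SZ, SSZ), S^4(Z))
  [1] add(S(add(Z, SSZ)), S^4(Z))
  [2] S(add(add(Z, SSZ), S^4(Z)))
  [3] S(add(SSZ, S^4(Z)))
  [4] S(S(add(SZ, S^4(Z))))
  [5] S(S(S(add(Z, S^4(Z)))))
  [6] S^7(Z)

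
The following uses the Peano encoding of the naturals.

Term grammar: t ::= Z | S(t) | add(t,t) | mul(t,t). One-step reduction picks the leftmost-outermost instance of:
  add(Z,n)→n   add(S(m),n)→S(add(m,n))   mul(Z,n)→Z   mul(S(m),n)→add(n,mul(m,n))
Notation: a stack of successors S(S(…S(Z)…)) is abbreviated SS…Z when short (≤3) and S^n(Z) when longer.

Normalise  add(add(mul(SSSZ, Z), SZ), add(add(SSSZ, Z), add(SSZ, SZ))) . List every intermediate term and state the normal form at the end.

Answer: normal form = S^7(Z)  (in 21 steps)

Reduction:
  start: add(add(mul(SSSZ, Z), SZ), add(add(SSSZ, Z), add(SSZ, SZ)))
  [1] add(add(add(Z, mul(SSZ, Z)), SZ), add(add(SSSZ, Z), add(SSZ, SZ)))
  [2] add(add(mul(SSZ, Z), SZ), add(add(SSSZ, Z), add(SSZ, SZ)))
  [3] add(add(add(Z, mul(SZ, Z)), SZ), add(add(SSSZ, Z), add(SSZ, SZ)))
  [4] add(add(mul(SZ, Z), SZ), add(add(SSSZ, Z), add(SSZ, SZ)))
  [5] add(add(add(Z, mul(Z, Z)), SZ), add(add(SSSZ, Z), add(SSZ, SZ)))
  [6] add(add(mul(Z, Z), SZ), add(add(SSSZ, Z), add(SSZ, SZ)))
  [7] add(add(Z, SZ), add(add(SSSZ, Z), add(SSZ, SZ)))
  [8] add(SZ, add(add(SSSZ, Z), add(SSZ, SZ)))
  [9] S(add(Z, add(add(SSSZ, Z), add(SSZ, SZ))))
  [10] S(add(add(SSSZ, Z), add(SSZ, SZ)))
  [11] S(add(S(add(SSZ, Z)), add(SSZ, SZ)))
  [12] S(S(add(add(SSZ, Z), add(SSZ, SZ))))
  [13] S(S(add(S(add(SZ, Z)), add(SSZ, SZ))))
  [14] S(S(S(add(add(SZ, Z), add(SSZ, SZ)))))
  [15] S(S(S(add(S(add(Z, Z)), add(SSZ, SZ)))))
  [16] S(S(S(S(add(add(Z, Z), add(SSZ, SZ))))))
  [17] S(S(S(S(add(Z, add(SSZ, SZ))))))
  [18] S(S(S(S(add(SSZ, SZ)))))
  [19] S(S(S(S(S(add(SZ, SZ))))))
  [20] S(S(S(S(S(S(add(Z, SZ)))))))
  [21] S^7(Z)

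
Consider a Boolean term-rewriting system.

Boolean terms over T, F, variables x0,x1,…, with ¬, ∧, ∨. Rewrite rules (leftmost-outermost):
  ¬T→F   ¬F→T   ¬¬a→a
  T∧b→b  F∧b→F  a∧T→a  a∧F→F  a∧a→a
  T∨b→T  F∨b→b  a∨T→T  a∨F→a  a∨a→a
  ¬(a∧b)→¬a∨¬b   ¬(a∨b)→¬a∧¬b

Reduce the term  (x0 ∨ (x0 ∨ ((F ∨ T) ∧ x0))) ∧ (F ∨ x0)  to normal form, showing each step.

Answer: normal form = x0  (in 6 steps)

Derivation:
  start: (x0 ∨ (x0 ∨ ((F ∨ T) ∧ x0))) ∧ (F ∨ x0)
  →1  (x0 ∨ (x0 ∨ (T ∧ x0))) ∧ (F ∨ x0)
  →2  (x0 ∨ (x0 ∨ x0)) ∧ (F ∨ x0)
  →3  (x0 ∨ x0) ∧ (F ∨ x0)
  →4  x0 ∧ (F ∨ x0)
  →5  x0 ∧ x0
  →6  x0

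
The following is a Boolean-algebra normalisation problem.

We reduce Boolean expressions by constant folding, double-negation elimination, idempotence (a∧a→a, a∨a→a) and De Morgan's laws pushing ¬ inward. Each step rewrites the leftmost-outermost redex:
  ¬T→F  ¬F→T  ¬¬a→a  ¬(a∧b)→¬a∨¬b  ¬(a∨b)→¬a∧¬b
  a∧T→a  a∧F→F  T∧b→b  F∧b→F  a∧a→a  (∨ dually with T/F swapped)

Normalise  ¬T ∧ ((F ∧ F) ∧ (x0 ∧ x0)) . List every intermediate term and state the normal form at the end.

Answer: normal form = F  (in 2 steps)

Working:
  start: ¬T ∧ ((F ∧ F) ∧ (x0 ∧ x0))
  →1  F ∧ ((F ∧ F) ∧ (x0 ∧ x0))
  →2  F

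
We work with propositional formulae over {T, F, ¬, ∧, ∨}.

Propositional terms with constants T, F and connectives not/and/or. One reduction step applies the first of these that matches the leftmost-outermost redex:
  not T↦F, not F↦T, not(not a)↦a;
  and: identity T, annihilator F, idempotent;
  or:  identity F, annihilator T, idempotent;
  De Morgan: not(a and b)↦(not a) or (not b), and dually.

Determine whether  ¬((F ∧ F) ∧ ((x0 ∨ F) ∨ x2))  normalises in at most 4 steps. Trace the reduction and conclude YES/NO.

  start: ¬((F ∧ F) ∧ ((x0 ∨ F) ∨ x2))
  step 1: ¬(F ∧ F) ∨ ¬((x0 ∨ F) ∨ x2)
  step 2: (¬F ∨ ¬F) ∨ ¬((x0 ∨ F) ∨ x2)
  step 3: ¬F ∨ ¬((x0 ∨ F) ∨ x2)
  step 4: T ∨ ¬((x0 ∨ F) ∨ x2)

Answer: NO — after 4 steps the term is T ∨ ¬((x0 ∨ F) ∨ x2), not yet normal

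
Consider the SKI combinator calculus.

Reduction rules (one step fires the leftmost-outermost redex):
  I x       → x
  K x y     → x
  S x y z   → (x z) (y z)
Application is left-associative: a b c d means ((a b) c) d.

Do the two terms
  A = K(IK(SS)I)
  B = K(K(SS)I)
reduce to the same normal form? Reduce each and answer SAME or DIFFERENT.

Answer: SAME — A ⇓ K(SS), B ⇓ K(SS)

Working:
Term A:
  start: K(IK(SS)I)
  [1] K(K(SS)I)
  [2] K(SS)

Term B:
  start: K(K(SS)I)
  [1] K(SS)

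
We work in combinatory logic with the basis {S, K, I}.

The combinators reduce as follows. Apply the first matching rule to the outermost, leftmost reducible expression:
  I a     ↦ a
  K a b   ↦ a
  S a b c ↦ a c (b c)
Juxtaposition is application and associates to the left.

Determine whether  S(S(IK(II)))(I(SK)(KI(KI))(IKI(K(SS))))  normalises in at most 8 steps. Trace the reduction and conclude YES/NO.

  start: S(S(IK(II)))(I(SK)(KI(KI))(IKI(K(SS))))
  [1] S(S(K(II)))(I(SK)(KI(KI))(IKI(K(SS))))
  [2] S(S(KI))(I(SK)(KI(KI))(IKI(K(SS))))
  [3] S(S(KI))(SK(KI(KI))(IKI(K(SS))))
  [4] S(S(KI))(K(IKI(K(SS)))(KI(KI)(IKI(K(SS)))))
  [5] S(S(KI))(IKI(K(SS)))
  [6] S(S(KI))(KI(K(SS)))
  [7] S(S(KI))I

Answer: YES — reaches normal form S(S(KI))I in 7 ≤ 8 steps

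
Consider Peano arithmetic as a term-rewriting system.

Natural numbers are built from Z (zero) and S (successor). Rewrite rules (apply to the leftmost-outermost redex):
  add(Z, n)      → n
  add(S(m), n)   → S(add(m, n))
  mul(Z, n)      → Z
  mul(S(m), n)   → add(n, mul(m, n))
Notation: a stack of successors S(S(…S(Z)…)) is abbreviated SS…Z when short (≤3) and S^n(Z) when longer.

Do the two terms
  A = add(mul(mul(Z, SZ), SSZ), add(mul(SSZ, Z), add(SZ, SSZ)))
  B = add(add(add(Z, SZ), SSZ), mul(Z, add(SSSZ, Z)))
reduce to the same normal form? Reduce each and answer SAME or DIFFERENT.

Answer: SAME — A ⇓ SSSZ, B ⇓ SSSZ

Derivation:
Term A:
  start: add(mul(mul(Z, SZ), SSZ), add(mul(SSZ, Z), add(SZ, SSZ)))
  [1] add(mul(Z, SSZ), add(mul(SSZ, Z), add(SZ, SSZ)))
  [2] add(Z, add(mul(SSZ, Z), add(SZ, SSZ)))
  [3] add(mul(SSZ, Z), add(SZ, SSZ))
  [4] add(add(Z, mul(SZ, Z)), add(SZ, SSZ))
  [5] add(mul(SZ, Z), add(SZ, SSZ))
  [6] add(add(Z, mul(Z, Z)), add(SZ, SSZ))
  [7] add(mul(Z, Z), add(SZ, SSZ))
  [8] add(Z, add(SZ, SSZ))
  [9] add(SZ, SSZ)
  [10] S(add(Z, SSZ))
  [11] SSSZ

Term B:
  start: add(add(add(Z, SZ), SSZ), mul(Z, add(SSSZ, Z)))
  [1] add(add(SZ, SSZ), mul(Z, add(SSSZ, Z)))
  [2] add(S(add(Z, SSZ)), mul(Z, add(SSSZ, Z)))
  [3] S(add(add(Z, SSZ), mul(Z, add(SSSZ, Z))))
  [4] S(add(SSZ, mul(Z, add(SSSZ, Z))))
  [5] S(S(add(SZ, mul(Z, add(SSSZ, Z)))))
  [6] S(S(S(add(Z, mul(Z, add(SSSZ, Z))))))
  [7] S(S(S(mul(Z, add(SSSZ, Z)))))
  [8] SSSZ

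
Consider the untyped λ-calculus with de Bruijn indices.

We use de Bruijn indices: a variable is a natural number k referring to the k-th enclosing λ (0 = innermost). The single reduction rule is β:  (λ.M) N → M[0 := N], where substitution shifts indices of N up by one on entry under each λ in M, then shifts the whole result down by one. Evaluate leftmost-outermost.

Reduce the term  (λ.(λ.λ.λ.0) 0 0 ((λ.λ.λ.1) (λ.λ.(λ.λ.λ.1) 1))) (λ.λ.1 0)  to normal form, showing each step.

  start: (λ.(λ.λ.λ.0) 0 0 ((λ.λ.λ.1) (λ.λ.(λ.λ.λ.1) 1))) (λ.λ.1 0)
  step 1: (λ.λ.λ.0) (λ.λ.1 0) (λ.λ.1 0) ((λ.λ.λ.1) (λ.λ.(λ.λ.λ.1) 1))
  step 2: (λ.λ.0) (λ.λ.1 0) ((λ.λ.λ.1) (λ.λ.(λ.λ.λ.1) 1))
  step 3: (λ.0) ((λ.λ.λ.1) (λ.λ.(λ.λ.λ.1) 1))
  step 4: (λ.λ.λ.1) (λ.λ.(λ.λ.λ.1) 1)
  step 5: λ.λ.1

Answer: normal form = λ.λ.1  (in 5 steps)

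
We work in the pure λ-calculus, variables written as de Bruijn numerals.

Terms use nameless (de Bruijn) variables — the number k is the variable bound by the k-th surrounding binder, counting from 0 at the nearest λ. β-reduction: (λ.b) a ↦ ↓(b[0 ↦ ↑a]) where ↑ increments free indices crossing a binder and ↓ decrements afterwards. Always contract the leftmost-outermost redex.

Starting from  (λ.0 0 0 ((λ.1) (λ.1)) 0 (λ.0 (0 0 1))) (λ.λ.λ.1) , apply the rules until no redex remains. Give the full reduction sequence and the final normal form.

  start: (λ.0 0 0 ((λ.1) (λ.1)) 0 (λ.0 (0 0 1))) (λ.λ.λ.1)
  →1  (λ.λ.λ.1) (λ.λ.λ.1) (λ.λ.λ.1) ((λ.λ.λ.λ.1) (λ.λ.λ.λ.1)) (λ.λ.λ.1) (λ.0 (0 0 (λ.λ.λ.1)))
  →2  (λ.λ.1) (λ.λ.λ.1) ((λ.λ.λ.λ.1) (λ.λ.λ.λ.1)) (λ.λ.λ.1) (λ.0 (0 0 (λ.λ.λ.1)))
  →3  (λ.λ.λ.λ.1) ((λ.λ.λ.λ.1) (λ.λ.λ.λ.1)) (λ.λ.λ.1) (λ.0 (0 0 (λ.λ.λ.1)))
  →4  (λ.λ.λ.1) (λ.λ.λ.1) (λ.0 (0 0 (λ.λ.λ.1)))
  →5  (λ.λ.1) (λ.0 (0 0 (λ.λ.λ.1)))
  →6  λ.λ.0 (0 0 (λ.λ.λ.1))

Answer: normal form = λ.λ.0 (0 0 (λ.λ.λ.1))  (in 6 steps)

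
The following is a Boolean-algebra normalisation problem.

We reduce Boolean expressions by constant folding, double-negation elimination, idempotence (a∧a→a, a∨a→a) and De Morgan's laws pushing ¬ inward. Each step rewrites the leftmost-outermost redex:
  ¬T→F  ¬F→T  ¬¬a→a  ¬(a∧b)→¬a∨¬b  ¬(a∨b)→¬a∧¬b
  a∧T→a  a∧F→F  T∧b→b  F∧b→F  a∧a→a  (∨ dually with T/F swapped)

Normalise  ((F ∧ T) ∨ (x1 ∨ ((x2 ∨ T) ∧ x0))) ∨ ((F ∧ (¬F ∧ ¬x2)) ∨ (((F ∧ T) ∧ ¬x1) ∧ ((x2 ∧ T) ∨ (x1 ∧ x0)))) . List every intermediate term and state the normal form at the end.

Answer: normal form = x1 ∨ x0  (in 10 steps)

Working:
  start: ((F ∧ T) ∨ (x1 ∨ ((x2 ∨ T) ∧ x0))) ∨ ((F ∧ (¬F ∧ ¬x2)) ∨ (((F ∧ T) ∧ ¬x1) ∧ ((x2 ∧ T) ∨ (x1 ∧ x0))))
  step 1: (F ∨ (x1 ∨ ((x2 ∨ T) ∧ x0))) ∨ ((F ∧ (¬F ∧ ¬x2)) ∨ (((F ∧ T) ∧ ¬x1) ∧ ((x2 ∧ T) ∨ (x1 ∧ x0))))
  step 2: (x1 ∨ ((x2 ∨ T) ∧ x0)) ∨ ((F ∧ (¬F ∧ ¬x2)) ∨ (((F ∧ T) ∧ ¬x1) ∧ ((x2 ∧ T) ∨ (x1 ∧ x0))))
  step 3: (x1 ∨ (T ∧ x0)) ∨ ((F ∧ (¬F ∧ ¬x2)) ∨ (((F ∧ T) ∧ ¬x1) ∧ ((x2 ∧ T) ∨ (x1 ∧ x0))))
  step 4: (x1 ∨ x0) ∨ ((F ∧ (¬F ∧ ¬x2)) ∨ (((F ∧ T) ∧ ¬x1) ∧ ((x2 ∧ T) ∨ (x1 ∧ x0))))
  step 5: (x1 ∨ x0) ∨ (F ∨ (((F ∧ T) ∧ ¬x1) ∧ ((x2 ∧ T) ∨ (x1 ∧ x0))))
  step 6: (x1 ∨ x0) ∨ (((F ∧ T) ∧ ¬x1) ∧ ((x2 ∧ T) ∨ (x1 ∧ x0)))
  step 7: (x1 ∨ x0) ∨ ((F ∧ ¬x1) ∧ ((x2 ∧ T) ∨ (x1 ∧ x0)))
  step 8: (x1 ∨ x0) ∨ (F ∧ ((x2 ∧ T) ∨ (x1 ∧ x0)))
  step 9: (x1 ∨ x0) ∨ F
  step 10: x1 ∨ x0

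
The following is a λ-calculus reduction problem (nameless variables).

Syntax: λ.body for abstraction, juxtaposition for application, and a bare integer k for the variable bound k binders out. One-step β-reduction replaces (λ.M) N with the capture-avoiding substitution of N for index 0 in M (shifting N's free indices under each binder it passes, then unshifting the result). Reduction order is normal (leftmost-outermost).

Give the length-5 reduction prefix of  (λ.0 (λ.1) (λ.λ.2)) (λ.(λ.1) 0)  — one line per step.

  start: (λ.0 (λ.1) (λ.λ.2)) (λ.(λ.1) 0)
  [1] (λ.(λ.1) 0) (λ.λ.(λ.1) 0) (λ.λ.λ.(λ.1) 0)
  [2] (λ.λ.λ.(λ.1) 0) (λ.λ.(λ.1) 0) (λ.λ.λ.(λ.1) 0)
  [3] (λ.λ.(λ.1) 0) (λ.λ.λ.(λ.1) 0)
  [4] λ.(λ.1) 0
  [5] λ.0

Answer: after 5 steps: λ.0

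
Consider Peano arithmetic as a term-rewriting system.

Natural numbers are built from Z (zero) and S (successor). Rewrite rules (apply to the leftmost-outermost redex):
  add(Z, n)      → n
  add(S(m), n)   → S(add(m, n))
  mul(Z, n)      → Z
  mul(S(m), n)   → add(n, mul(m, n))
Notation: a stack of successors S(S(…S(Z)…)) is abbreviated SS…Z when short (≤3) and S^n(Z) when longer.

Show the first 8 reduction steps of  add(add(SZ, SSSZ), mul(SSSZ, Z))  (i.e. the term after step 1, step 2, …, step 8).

Answer: after 8 steps: S(S(S(S(add(Z, mul(SSZ, Z))))))

Reduction:
  start: add(add(SZ, SSSZ), mul(SSSZ, Z))
  [1] add(S(add(Z, SSSZ)), mul(SSSZ, Z))
  [2] S(add(add(Z, SSSZ), mul(SSSZ, Z)))
  [3] S(add(SSSZ, mul(SSSZ, Z)))
  [4] S(S(add(SSZ, mul(SSSZ, Z))))
  [5] S(S(S(add(SZ, mul(SSSZ, Z)))))
  [6] S(S(S(S(add(Z, mul(SSSZ, Z))))))
  [7] S(S(S(S(mul(SSSZ, Z)))))
  [8] S(S(S(S(add(Z, mul(SSZ, Z))))))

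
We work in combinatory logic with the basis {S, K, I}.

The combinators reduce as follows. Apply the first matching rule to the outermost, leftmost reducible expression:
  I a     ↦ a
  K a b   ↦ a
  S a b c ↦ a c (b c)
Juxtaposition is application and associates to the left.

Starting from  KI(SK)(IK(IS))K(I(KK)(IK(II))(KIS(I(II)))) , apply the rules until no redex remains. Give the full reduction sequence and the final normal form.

Answer: normal form = S(KI)  (in 11 steps)

Derivation:
  start: KI(SK)(IK(IS))K(I(KK)(IK(II))(KIS(I(II))))
  [1] I(IK(IS))K(I(KK)(IK(II))(KIS(I(II))))
  [2] IK(IS)K(I(KK)(IK(II))(KIS(I(II))))
  [3] K(IS)K(I(KK)(IK(II))(KIS(I(II))))
  [4] IS(I(KK)(IK(II))(KIS(I(II))))
  [5] S(I(KK)(IK(II))(KIS(I(II))))
  [6] S(KK(IK(II))(KIS(I(II))))
  [7] S(K(KIS(I(II))))
  [8] S(K(I(I(II))))
  [9] S(K(I(II)))
  [10] S(K(II))
  [11] S(KI)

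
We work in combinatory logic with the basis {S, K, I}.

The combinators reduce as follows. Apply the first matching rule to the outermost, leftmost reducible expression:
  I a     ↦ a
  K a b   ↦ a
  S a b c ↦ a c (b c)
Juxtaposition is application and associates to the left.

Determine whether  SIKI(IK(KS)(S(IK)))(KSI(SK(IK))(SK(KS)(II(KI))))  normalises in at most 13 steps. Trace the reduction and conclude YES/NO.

  start: SIKI(IK(KS)(S(IK)))(KSI(SK(IK))(SK(KS)(II(KI))))
  →1  II(KI)(IK(KS)(S(IK)))(KSI(SK(IK))(SK(KS)(II(KI))))
  →2  I(KI)(IK(KS)(S(IK)))(KSI(SK(IK))(SK(KS)(II(KI))))
  →3  KI(IK(KS)(S(IK)))(KSI(SK(IK))(SK(KS)(II(KI))))
  →4  I(KSI(SK(IK))(SK(KS)(II(KI))))
  →5  KSI(SK(IK))(SK(KS)(II(KI)))
  →6  S(SK(IK))(SK(KS)(II(KI)))
  →7  S(SKK)(SK(KS)(II(KI)))
  →8  S(SKK)(K(II(KI))(KS(II(KI))))
  →9  S(SKK)(II(KI))
  →10  S(SKK)(I(KI))
  →11  S(SKK)(KI)

Answer: YES — reaches normal form S(SKK)(KI) in 11 ≤ 13 steps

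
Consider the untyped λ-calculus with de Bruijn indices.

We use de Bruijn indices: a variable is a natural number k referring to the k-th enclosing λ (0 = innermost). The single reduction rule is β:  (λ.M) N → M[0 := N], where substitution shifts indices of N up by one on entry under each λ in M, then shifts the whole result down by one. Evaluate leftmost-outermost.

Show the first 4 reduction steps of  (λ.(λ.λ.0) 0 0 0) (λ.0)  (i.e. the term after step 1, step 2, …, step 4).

  start: (λ.(λ.λ.0) 0 0 0) (λ.0)
  →1  (λ.λ.0) (λ.0) (λ.0) (λ.0)
  →2  (λ.0) (λ.0) (λ.0)
  →3  (λ.0) (λ.0)
  →4  λ.0

Answer: after 4 steps: λ.0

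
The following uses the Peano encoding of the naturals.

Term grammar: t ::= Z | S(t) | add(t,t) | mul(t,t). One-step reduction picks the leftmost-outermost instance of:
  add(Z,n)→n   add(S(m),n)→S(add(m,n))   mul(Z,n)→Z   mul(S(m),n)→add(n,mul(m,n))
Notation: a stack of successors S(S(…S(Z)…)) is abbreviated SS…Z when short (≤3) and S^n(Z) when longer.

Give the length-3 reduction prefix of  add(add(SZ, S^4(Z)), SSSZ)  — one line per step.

  start: add(add(SZ, S^4(Z)), SSSZ)
  [1] add(S(add(Z, S^4(Z))), SSSZ)
  [2] S(add(add(Z, S^4(Z)), SSSZ))
  [3] S(add(S^4(Z), SSSZ))

Answer: after 3 steps: S(add(S^4(Z), SSSZ))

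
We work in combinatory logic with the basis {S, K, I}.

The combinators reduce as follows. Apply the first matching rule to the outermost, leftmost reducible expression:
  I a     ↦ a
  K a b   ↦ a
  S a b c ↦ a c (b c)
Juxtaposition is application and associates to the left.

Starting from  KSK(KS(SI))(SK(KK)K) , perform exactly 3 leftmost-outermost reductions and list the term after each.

Answer: after 3 steps: SS(KK(KKK))

Derivation:
  start: KSK(KS(SI))(SK(KK)K)
  [1] S(KS(SI))(SK(KK)K)
  [2] SS(SK(KK)K)
  [3] SS(KK(KKK))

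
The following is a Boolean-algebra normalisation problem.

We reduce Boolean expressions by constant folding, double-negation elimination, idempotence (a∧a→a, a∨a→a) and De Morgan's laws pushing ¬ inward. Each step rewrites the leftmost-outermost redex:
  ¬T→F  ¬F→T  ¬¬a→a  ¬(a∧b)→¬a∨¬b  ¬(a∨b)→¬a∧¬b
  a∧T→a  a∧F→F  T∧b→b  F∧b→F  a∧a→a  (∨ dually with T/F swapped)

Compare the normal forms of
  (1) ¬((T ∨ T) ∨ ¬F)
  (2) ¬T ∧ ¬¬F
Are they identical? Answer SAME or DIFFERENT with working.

Answer: SAME — A ⇓ F, B ⇓ F

Working:
Term A:
  start: ¬((T ∨ T) ∨ ¬F)
  [1] ¬(T ∨ T) ∧ ¬¬F
  [2] (¬T ∧ ¬T) ∧ ¬¬F
  [3] ¬T ∧ ¬¬F
  [4] F ∧ ¬¬F
  [5] F

Term B:
  start: ¬T ∧ ¬¬F
  [1] F ∧ ¬¬F
  [2] F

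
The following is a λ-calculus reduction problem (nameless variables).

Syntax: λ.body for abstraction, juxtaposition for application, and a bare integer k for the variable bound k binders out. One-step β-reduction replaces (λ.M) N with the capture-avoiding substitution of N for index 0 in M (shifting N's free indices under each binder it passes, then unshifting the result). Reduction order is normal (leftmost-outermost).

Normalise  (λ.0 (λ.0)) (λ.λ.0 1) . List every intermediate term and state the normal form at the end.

  start: (λ.0 (λ.0)) (λ.λ.0 1)
  →1  (λ.λ.0 1) (λ.0)
  →2  λ.0 (λ.0)

Answer: normal form = λ.0 (λ.0)  (in 2 steps)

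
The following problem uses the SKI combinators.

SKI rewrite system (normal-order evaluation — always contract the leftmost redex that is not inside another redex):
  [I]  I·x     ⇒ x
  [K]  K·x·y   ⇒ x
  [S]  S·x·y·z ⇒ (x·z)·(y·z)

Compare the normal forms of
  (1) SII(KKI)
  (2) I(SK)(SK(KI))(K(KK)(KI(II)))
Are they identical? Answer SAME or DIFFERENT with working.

Term A:
  start: SII(KKI)
  [1] I(KKI)(I(KKI))
  [2] KKI(I(KKI))
  [3] K(I(KKI))
  [4] K(KKI)
  [5] KK

Term B:
  start: I(SK)(SK(KI))(K(KK)(KI(II)))
  [1] SK(SK(KI))(K(KK)(KI(II)))
  [2] K(K(KK)(KI(II)))(SK(KI)(K(KK)(KI(II))))
  [3] K(KK)(KI(II))
  [4] KK

Answer: SAME — A ⇓ KK, B ⇓ KK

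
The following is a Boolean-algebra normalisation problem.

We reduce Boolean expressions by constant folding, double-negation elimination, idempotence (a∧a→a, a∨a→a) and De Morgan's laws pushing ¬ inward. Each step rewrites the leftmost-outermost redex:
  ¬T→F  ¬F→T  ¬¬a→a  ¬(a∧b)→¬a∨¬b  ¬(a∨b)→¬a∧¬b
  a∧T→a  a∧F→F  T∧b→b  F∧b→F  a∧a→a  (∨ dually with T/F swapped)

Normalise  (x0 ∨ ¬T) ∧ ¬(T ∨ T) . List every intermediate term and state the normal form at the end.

  start: (x0 ∨ ¬T) ∧ ¬(T ∨ T)
  step 1: (x0 ∨ F) ∧ ¬(T ∨ T)
  step 2: x0 ∧ ¬(T ∨ T)
  step 3: x0 ∧ (¬T ∧ ¬T)
  step 4: x0 ∧ ¬T
  step 5: x0 ∧ F
  step 6: F

Answer: normal form = F  (in 6 steps)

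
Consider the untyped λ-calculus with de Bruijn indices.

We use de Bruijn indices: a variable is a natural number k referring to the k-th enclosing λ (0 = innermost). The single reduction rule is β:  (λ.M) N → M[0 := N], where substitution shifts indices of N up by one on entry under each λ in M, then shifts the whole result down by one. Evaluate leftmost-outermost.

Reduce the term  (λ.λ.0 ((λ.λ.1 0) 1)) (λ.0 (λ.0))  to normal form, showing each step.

  start: (λ.λ.0 ((λ.λ.1 0) 1)) (λ.0 (λ.0))
  [1] λ.0 ((λ.λ.1 0) (λ.0 (λ.0)))
  [2] λ.0 (λ.(λ.0 (λ.0)) 0)
  [3] λ.0 (λ.0 (λ.0))

Answer: normal form = λ.0 (λ.0 (λ.0))  (in 3 steps)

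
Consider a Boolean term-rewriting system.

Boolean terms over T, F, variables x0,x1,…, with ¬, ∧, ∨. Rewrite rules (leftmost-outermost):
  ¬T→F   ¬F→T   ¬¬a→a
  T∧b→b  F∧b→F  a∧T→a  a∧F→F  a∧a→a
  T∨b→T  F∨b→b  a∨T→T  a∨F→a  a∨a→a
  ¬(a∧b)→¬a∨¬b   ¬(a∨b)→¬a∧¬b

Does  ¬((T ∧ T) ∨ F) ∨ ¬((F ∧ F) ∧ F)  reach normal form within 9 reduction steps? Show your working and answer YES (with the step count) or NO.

  start: ¬((T ∧ T) ∨ F) ∨ ¬((F ∧ F) ∧ F)
  [1] (¬(T ∧ T) ∧ ¬F) ∨ ¬((F ∧ F) ∧ F)
  [2] ((¬T ∨ ¬T) ∧ ¬F) ∨ ¬((F ∧ F) ∧ F)
  [3] (¬T ∧ ¬F) ∨ ¬((F ∧ F) ∧ F)
  [4] (F ∧ ¬F) ∨ ¬((F ∧ F) ∧ F)
  [5] F ∨ ¬((F ∧ F) ∧ F)
  [6] ¬((F ∧ F) ∧ F)
  [7] ¬(F ∧ F) ∨ ¬F
  [8] (¬F ∨ ¬F) ∨ ¬F
  [9] ¬F ∨ ¬F

Answer: NO — after 9 steps the term is ¬F ∨ ¬F, not yet normal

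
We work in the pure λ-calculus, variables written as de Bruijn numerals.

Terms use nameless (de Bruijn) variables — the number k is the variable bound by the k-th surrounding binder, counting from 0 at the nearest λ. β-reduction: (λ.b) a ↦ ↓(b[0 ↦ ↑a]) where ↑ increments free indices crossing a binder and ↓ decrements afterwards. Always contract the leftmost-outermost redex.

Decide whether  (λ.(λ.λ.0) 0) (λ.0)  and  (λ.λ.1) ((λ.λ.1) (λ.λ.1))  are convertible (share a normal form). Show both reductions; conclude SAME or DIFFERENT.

Term A:
  start: (λ.(λ.λ.0) 0) (λ.0)
  [1] (λ.λ.0) (λ.0)
  [2] λ.0

Term B:
  start: (λ.λ.1) ((λ.λ.1) (λ.λ.1))
  [1] λ.(λ.λ.1) (λ.λ.1)
  [2] λ.λ.λ.λ.1

Answer: DIFFERENT — A ⇓ λ.0, B ⇓ λ.λ.λ.λ.1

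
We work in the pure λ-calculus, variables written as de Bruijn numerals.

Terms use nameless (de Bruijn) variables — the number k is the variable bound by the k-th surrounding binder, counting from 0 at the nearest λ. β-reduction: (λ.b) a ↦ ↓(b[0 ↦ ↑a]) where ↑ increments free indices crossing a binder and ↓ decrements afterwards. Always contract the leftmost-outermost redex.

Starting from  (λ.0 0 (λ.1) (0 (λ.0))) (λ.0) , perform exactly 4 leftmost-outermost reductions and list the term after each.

  start: (λ.0 0 (λ.1) (0 (λ.0))) (λ.0)
  step 1: (λ.0) (λ.0) (λ.λ.0) ((λ.0) (λ.0))
  step 2: (λ.0) (λ.λ.0) ((λ.0) (λ.0))
  step 3: (λ.λ.0) ((λ.0) (λ.0))
  step 4: λ.0

Answer: after 4 steps: λ.0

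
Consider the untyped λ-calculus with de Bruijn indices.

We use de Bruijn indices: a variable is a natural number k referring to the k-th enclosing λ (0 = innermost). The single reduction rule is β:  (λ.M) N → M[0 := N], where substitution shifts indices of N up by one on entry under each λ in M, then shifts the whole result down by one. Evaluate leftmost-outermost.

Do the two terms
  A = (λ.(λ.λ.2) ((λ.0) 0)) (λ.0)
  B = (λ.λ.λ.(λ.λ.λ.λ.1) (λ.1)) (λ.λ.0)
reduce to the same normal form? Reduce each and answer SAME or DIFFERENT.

Term A:
  start: (λ.(λ.λ.2) ((λ.0) 0)) (λ.0)
  step 1: (λ.λ.λ.0) ((λ.0) (λ.0))
  step 2: λ.λ.0

Term B:
  start: (λ.λ.λ.(λ.λ.λ.λ.1) (λ.1)) (λ.λ.0)
  step 1: λ.λ.(λ.λ.λ.λ.1) (λ.1)
  step 2: λ.λ.λ.λ.λ.1

Answer: DIFFERENT — A ⇓ λ.λ.0, B ⇓ λ.λ.λ.λ.λ.1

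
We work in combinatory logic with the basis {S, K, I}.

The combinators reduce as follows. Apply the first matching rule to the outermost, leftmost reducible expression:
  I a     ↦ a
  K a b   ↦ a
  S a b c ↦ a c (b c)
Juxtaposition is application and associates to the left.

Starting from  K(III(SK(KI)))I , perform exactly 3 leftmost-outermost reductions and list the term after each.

  start: K(III(SK(KI)))I
  step 1: III(SK(KI))
  step 2: II(SK(KI))
  step 3: I(SK(KI))

Answer: after 3 steps: I(SK(KI))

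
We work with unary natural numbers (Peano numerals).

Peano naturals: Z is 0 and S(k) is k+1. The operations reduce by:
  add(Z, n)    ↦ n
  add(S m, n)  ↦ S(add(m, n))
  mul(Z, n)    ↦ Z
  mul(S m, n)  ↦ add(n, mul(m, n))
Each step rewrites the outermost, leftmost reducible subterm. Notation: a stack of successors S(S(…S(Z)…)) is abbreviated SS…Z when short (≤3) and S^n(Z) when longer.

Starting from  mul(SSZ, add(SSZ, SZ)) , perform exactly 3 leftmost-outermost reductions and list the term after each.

Answer: after 3 steps: S(add(add(SZ, SZ), mul(SZ, add(SSZ, SZ))))

Working:
  start: mul(SSZ, add(SSZ, SZ))
  →1  add(add(SSZ, SZ), mul(SZ, add(SSZ, SZ)))
  →2  add(S(add(SZ, SZ)), mul(SZ, add(SSZ, SZ)))
  →3  S(add(add(SZ, SZ), mul(SZ, add(SSZ, SZ))))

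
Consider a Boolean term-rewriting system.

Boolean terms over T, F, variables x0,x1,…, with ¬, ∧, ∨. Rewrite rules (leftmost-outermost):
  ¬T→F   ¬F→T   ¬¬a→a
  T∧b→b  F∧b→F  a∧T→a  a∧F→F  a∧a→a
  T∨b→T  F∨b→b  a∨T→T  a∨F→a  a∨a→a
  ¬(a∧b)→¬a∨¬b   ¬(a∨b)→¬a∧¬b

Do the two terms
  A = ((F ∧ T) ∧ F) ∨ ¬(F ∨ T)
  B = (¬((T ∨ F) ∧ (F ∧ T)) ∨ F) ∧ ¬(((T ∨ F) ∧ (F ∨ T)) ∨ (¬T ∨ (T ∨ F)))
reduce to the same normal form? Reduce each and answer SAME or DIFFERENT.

Term A:
  start: ((F ∧ T) ∧ F) ∨ ¬(F ∨ T)
  [1] F ∨ ¬(F ∨ T)
  [2] ¬(F ∨ T)
  [3] ¬F ∧ ¬T
  [4] T ∧ ¬T
  [5] ¬T
  [6] F

Term B:
  start: (¬((T ∨ F) ∧ (F ∧ T)) ∨ F) ∧ ¬(((T ∨ F) ∧ (F ∨ T)) ∨ (¬T ∨ (T ∨ F)))
  [1] ¬((T ∨ F) ∧ (F ∧ T)) ∧ ¬(((T ∨ F) ∧ (F ∨ T)) ∨ (¬T ∨ (T ∨ F)))
  [2] (¬(T ∨ F) ∨ ¬(F ∧ T)) ∧ ¬(((T ∨ F) ∧ (F ∨ T)) ∨ (¬T ∨ (T ∨ F)))
  [3] ((¬T ∧ ¬F) ∨ ¬(F ∧ T)) ∧ ¬(((T ∨ F) ∧ (F ∨ T)) ∨ (¬T ∨ (T ∨ F)))
  [4] ((F ∧ ¬F) ∨ ¬(F ∧ T)) ∧ ¬(((T ∨ F) ∧ (F ∨ T)) ∨ (¬T ∨ (T ∨ F)))
  [5] (F ∨ ¬(F ∧ T)) ∧ ¬(((T ∨ F) ∧ (F ∨ T)) ∨ (¬T ∨ (T ∨ F)))
  [6] ¬(F ∧ T) ∧ ¬(((T ∨ F) ∧ (F ∨ T)) ∨ (¬T ∨ (T ∨ F)))
  [7] (¬F ∨ ¬T) ∧ ¬(((T ∨ F) ∧ (F ∨ T)) ∨ (¬T ∨ (T ∨ F)))
  [8] (T ∨ ¬T) ∧ ¬(((T ∨ F) ∧ (F ∨ T)) ∨ (¬T ∨ (T ∨ F)))
  [9] T ∧ ¬(((T ∨ F) ∧ (F ∨ T)) ∨ (¬T ∨ (T ∨ F)))
  [10] ¬(((T ∨ F) ∧ (F ∨ T)) ∨ (¬T ∨ (T ∨ F)))
  [11] ¬((T ∨ F) ∧ (F ∨ T)) ∧ ¬(¬T ∨ (T ∨ F))
  [12] (¬(T ∨ F) ∨ ¬(F ∨ T)) ∧ ¬(¬T ∨ (T ∨ F))
  [13] ((¬T ∧ ¬F) ∨ ¬(F ∨ T)) ∧ ¬(¬T ∨ (T ∨ F))
  [14] ((F ∧ ¬F) ∨ ¬(F ∨ T)) ∧ ¬(¬T ∨ (T ∨ F))
  [15] (F ∨ ¬(F ∨ T)) ∧ ¬(¬T ∨ (T ∨ F))
  [16] ¬(F ∨ T) ∧ ¬(¬T ∨ (T ∨ F))
  [17] (¬F ∧ ¬T) ∧ ¬(¬T ∨ (T ∨ F))
  [18] (T ∧ ¬T) ∧ ¬(¬T ∨ (T ∨ F))
  [19] ¬T ∧ ¬(¬T ∨ (T ∨ F))
  [20] F ∧ ¬(¬T ∨ (T ∨ F))
  [21] F

Answer: SAME — A ⇓ F, B ⇓ F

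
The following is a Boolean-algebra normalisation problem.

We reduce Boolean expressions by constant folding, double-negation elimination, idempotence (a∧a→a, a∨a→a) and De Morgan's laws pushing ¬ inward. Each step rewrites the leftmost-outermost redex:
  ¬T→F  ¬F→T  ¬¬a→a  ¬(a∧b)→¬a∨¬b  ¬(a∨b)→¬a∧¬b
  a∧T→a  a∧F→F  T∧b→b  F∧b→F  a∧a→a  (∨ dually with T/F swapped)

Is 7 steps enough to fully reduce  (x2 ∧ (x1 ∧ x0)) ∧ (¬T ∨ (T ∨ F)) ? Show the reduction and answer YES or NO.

  start: (x2 ∧ (x1 ∧ x0)) ∧ (¬T ∨ (T ∨ F))
  [1] (x2 ∧ (x1 ∧ x0)) ∧ (F ∨ (T ∨ F))
  [2] (x2 ∧ (x1 ∧ x0)) ∧ (T ∨ F)
  [3] (x2 ∧ (x1 ∧ x0)) ∧ T
  [4] x2 ∧ (x1 ∧ x0)

Answer: YES — reaches normal form x2 ∧ (x1 ∧ x0) in 4 ≤ 7 steps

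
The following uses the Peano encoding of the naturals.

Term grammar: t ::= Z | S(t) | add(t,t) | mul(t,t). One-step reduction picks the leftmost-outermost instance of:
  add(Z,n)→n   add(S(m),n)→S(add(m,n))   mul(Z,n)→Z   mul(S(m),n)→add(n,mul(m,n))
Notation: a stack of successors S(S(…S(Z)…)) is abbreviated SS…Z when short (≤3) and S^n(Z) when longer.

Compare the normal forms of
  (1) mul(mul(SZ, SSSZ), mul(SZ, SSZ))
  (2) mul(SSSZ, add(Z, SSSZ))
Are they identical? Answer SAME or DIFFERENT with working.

Answer: DIFFERENT — A ⇓ S^6(Z), B ⇓ S^9(Z)

Reduction:
Term A:
  start: mul(mul(SZ, SSSZ), mul(SZ, SSZ))
  step 1: mul(add(SSSZ, mul(Z, SSSZ)), mul(SZ, SSZ))
  step 2: mul(S(add(SSZ, mul(Z, SSSZ))), mul(SZ, SSZ))
  step 3: add(mul(SZ, SSZ), mul(add(SSZ, mul(Z, SSSZ)), mul(SZ, SSZ)))
  step 4: add(add(SSZ, mul(Z, SSZ)), mul(add(SSZ, mul(Z, SSSZ)), mul(SZ, SSZ)))
  step 5: add(S(add(SZ, mul(Z, SSZ))), mul(add(SSZ, mul(Z, SSSZ)), mul(SZ, SSZ)))
  step 6: S(add(add(SZ, mul(Z, SSZ)), mul(add(SSZ, mul(Z, SSSZ)), mul(SZ, SSZ))))
  step 7: S(add(S(add(Z, mul(Z, SSZ))), mul(add(SSZ, mul(Z, SSSZ)), mul(SZ, SSZ))))
  step 8: S(S(add(add(Z, mul(Z, SSZ)), mul(add(SSZ, mul(Z, SSSZ)), mul(SZ, SSZ)))))
  step 9: S(S(add(mul(Z, SSZ), mul(add(SSZ, mul(Z, SSSZ)), mul(SZ, SSZ)))))
  step 10: S(S(add(Z, mul(add(SSZ, mul(Z, SSSZ)), mul(SZ, SSZ)))))
  step 11: S(S(mul(add(SSZ, mul(Z, SSSZ)), mul(SZ, SSZ))))
  step 12: S(S(mul(S(add(SZ, mul(Z, SSSZ))), mul(SZ, SSZ))))
  step 13: S(S(add(mul(SZ, SSZ), mul(add(SZ, mul(Z, SSSZ)), mul(SZ, SSZ)))))
  step 14: S(S(add(add(SSZ, mul(Z, SSZ)), mul(add(SZ, mul(Z, SSSZ)), mul(SZ, SSZ)))))
  step 15: S(S(add(S(add(SZ, mul(Z, SSZ))), mul(add(SZ, mul(Z, SSSZ)), mul(SZ, SSZ)))))
  step 16: S(S(S(add(add(SZ, mul(Z, SSZ)), mul(add(SZ, mul(Z, SSSZ)), mul(SZ, SSZ))))))
  step 17: S(S(S(add(S(add(Z, mul(Z, SSZ))), mul(add(SZ, mul(Z, SSSZ)), mul(SZ, SSZ))))))
  step 18: S(S(S(S(add(add(Z, mul(Z, SSZ)), mul(add(SZ, mul(Z, SSSZ)), mul(SZ, SSZ)))))))
  step 19: S(S(S(S(add(mul(Z, SSZ), mul(add(SZ, mul(Z, SSSZ)), mul(SZ, SSZ)))))))
  step 20: S(S(S(S(add(Z, mul(add(SZ, mul(Z, SSSZ)), mul(SZ, SSZ)))))))
  step 21: S(S(S(S(mul(add(SZ, mul(Z, SSSZ)), mul(SZ, SSZ))))))
  step 22: S(S(S(S(mul(S(add(Z, mul(Z, SSSZ))), mul(SZ, SSZ))))))
  step 23: S(S(S(S(add(mul(SZ, SSZ), mul(add(Z, mul(Z, SSSZ)), mul(SZ, SSZ)))))))
  step 24: S(S(S(S(add(add(SSZ, mul(Z, SSZ)), mul(add(Z, mul(Z, SSSZ)), mul(SZ, SSZ)))))))
  step 25: S(S(S(S(add(S(add(SZ, mul(Z, SSZ))), mul(add(Z, mul(Z, SSSZ)), mul(SZ, SSZ)))))))
  step 26: S(S(S(S(S(add(add(SZ, mul(Z, SSZ)), mul(add(Z, mul(Z, SSSZ)), mul(SZ, SSZ))))))))
  step 27: S(S(S(S(S(add(S(add(Z, mul(Z, SSZ))), mul(add(Z, mul(Z, SSSZ)), mul(SZ, SSZ))))))))
  step 28: S(S(S(S(S(S(add(add(Z, mul(Z, SSZ)), mul(add(Z, mul(Z, SSSZ)), mul(SZ, SSZ)))))))))
  step 29: S(S(S(S(S(S(add(mul(Z, SSZ), mul(add(Z, mul(Z, SSSZ)), mul(SZ, SSZ)))))))))
  step 30: S(S(S(S(S(S(add(Z, mul(add(Z, mul(Z, SSSZ)), mul(SZ, SSZ)))))))))
  step 31: S(S(S(S(S(S(mul(add(Z, mul(Z, SSSZ)), mul(SZ, SSZ))))))))
  step 32: S(S(S(S(S(S(mul(mul(Z, SSSZ), mul(SZ, SSZ))))))))
  step 33: S(S(S(S(S(S(mul(Z, mul(SZ, SSZ))))))))
  step 34: S^6(Z)

Term B:
  start: mul(SSSZ, add(Z, SSSZ))
  step 1: add(add(Z, SSSZ), mul(SSZ, add(Z, SSSZ)))
  step 2: add(SSSZ, mul(SSZ, add(Z, SSSZ)))
  step 3: S(add(SSZ, mul(SSZ, add(Z, SSSZ))))
  step 4: S(S(add(SZ, mul(SSZ, add(Z, SSSZ)))))
  step 5: S(S(S(add(Z, mul(SSZ, add(Z, SSSZ))))))
  step 6: S(S(S(mul(SSZ, add(Z, SSSZ)))))
  step 7: S(S(S(add(add(Z, SSSZ), mul(SZ, add(Z, SSSZ))))))
  step 8: S(S(S(add(SSSZ, mul(SZ, add(Z, SSSZ))))))
  step 9: S(S(S(S(add(SSZ, mul(SZ, add(Z, SSSZ)))))))
  step 10: S(S(S(S(S(add(SZ, mul(SZ, add(Z, SSSZ))))))))
  step 11: S(S(S(S(S(S(add(Z, mul(SZ, add(Z, SSSZ)))))))))
  step 12: S(S(S(S(S(S(mul(SZ, add(Z, SSSZ))))))))
  step 13: S(S(S(S(S(S(add(add(Z, SSSZ), mul(Z, add(Z, SSSZ)))))))))
  step 14: S(S(S(S(S(S(add(SSSZ, mul(Z, add(Z, SSSZ)))))))))
  step 15: S(S(S(S(S(S(S(add(SSZ, mul(Z, add(Z, SSSZ))))))))))
  step 16: S(S(S(S(S(S(S(S(add(SZ, mul(Z, add(Z, SSSZ)))))))))))
  step 17: S(S(S(S(S(S(S(S(S(add(Z, mul(Z, add(Z, SSSZ))))))))))))
  step 18: S(S(S(S(S(S(S(S(S(mul(Z, add(Z, SSSZ)))))))))))
  step 19: S^9(Z)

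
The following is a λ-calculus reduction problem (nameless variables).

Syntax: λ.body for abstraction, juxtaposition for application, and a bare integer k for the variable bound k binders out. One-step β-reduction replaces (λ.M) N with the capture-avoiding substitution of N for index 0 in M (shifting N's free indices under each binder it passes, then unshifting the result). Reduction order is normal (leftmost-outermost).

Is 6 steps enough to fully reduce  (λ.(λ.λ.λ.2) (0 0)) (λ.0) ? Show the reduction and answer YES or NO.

Answer: YES — reaches normal form λ.λ.λ.0 in 3 ≤ 6 steps

Working:
  start: (λ.(λ.λ.λ.2) (0 0)) (λ.0)
  [1] (λ.λ.λ.2) ((λ.0) (λ.0))
  [2] λ.λ.(λ.0) (λ.0)
  [3] λ.λ.λ.0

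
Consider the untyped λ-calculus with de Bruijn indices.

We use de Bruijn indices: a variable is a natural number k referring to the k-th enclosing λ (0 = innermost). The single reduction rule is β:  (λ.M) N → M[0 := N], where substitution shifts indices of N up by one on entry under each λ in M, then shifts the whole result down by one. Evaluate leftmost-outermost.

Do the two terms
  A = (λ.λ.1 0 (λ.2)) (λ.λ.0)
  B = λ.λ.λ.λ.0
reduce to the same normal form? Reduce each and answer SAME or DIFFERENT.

Answer: SAME — A ⇓ λ.λ.λ.λ.0, B ⇓ λ.λ.λ.λ.0

Derivation:
Term A:
  start: (λ.λ.1 0 (λ.2)) (λ.λ.0)
  [1] λ.(λ.λ.0) 0 (λ.λ.λ.0)
  [2] λ.(λ.0) (λ.λ.λ.0)
  [3] λ.λ.λ.λ.0

Term B:
  start: λ.λ.λ.λ.0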